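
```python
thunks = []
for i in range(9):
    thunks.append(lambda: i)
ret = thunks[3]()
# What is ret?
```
8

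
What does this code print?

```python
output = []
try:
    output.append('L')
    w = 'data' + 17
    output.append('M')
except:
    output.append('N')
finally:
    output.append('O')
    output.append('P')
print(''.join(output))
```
LNOP

Code before exception runs, then except, then all of finally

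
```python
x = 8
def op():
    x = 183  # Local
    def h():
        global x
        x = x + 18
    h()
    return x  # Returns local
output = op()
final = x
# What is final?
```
26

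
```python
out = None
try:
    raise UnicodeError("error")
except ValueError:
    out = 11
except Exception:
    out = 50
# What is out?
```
11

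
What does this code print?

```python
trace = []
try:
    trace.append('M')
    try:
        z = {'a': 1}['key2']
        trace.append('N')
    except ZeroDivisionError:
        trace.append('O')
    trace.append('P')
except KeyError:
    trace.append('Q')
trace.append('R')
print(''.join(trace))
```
MQR

Inner handler doesn't match, propagates to outer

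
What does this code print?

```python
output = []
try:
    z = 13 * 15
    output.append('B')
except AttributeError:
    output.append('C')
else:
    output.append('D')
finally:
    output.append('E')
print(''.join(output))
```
BDE

else runs before finally when no exception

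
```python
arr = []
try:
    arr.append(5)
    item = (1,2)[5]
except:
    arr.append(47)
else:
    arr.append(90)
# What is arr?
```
[5, 47]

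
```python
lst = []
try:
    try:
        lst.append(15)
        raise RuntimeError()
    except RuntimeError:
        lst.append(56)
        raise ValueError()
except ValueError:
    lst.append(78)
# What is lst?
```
[15, 56, 78]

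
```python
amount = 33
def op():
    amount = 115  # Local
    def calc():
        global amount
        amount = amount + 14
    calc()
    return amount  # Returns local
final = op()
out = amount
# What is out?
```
47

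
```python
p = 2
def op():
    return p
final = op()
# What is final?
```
2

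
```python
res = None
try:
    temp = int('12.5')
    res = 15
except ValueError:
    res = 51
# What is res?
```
51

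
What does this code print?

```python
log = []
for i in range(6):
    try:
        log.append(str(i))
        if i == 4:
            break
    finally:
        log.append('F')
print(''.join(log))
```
0F1F2F3F4F

finally runs even when breaking out of loop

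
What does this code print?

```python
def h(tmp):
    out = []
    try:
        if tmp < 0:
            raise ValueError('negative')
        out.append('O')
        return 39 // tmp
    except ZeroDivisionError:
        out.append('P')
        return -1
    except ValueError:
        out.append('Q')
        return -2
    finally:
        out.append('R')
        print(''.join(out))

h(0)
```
OPR

tmp=0 causes ZeroDivisionError, caught, finally prints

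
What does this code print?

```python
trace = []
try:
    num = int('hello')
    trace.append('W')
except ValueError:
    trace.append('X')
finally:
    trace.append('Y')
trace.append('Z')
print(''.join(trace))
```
XYZ

finally always runs, even after exception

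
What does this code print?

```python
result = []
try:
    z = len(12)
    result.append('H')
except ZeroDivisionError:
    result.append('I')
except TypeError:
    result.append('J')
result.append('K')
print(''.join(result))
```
JK

TypeError is caught by its specific handler, not ZeroDivisionError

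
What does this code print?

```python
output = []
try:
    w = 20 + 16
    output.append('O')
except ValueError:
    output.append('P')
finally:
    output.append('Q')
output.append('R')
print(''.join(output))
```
OQR

finally runs after normal execution too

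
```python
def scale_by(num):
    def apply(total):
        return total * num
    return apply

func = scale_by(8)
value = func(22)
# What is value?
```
176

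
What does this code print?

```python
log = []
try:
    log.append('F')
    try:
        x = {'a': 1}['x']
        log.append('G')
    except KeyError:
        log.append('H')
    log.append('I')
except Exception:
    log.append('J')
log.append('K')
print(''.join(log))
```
FHIK

Inner exception caught by inner handler, outer continues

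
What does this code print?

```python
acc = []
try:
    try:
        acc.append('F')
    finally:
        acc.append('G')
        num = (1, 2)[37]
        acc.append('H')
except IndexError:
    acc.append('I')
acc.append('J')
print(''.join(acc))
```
FGIJ

Exception in inner finally caught by outer except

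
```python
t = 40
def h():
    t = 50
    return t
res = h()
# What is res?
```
50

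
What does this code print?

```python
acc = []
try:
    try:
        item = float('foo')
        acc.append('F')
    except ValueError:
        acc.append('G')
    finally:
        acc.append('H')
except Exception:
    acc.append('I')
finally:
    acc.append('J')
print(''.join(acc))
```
GHJ

Both finally blocks run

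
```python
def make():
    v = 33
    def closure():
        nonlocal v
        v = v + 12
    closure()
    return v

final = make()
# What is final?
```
45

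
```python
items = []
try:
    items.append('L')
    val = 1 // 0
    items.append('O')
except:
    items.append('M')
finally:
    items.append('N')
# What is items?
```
['L', 'M', 'N']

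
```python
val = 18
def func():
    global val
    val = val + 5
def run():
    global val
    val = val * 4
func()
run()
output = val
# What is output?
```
92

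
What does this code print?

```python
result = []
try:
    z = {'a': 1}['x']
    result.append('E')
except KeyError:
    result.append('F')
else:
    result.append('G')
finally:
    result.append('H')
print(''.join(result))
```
FH

Exception: except runs, else skipped, finally runs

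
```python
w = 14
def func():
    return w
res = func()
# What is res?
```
14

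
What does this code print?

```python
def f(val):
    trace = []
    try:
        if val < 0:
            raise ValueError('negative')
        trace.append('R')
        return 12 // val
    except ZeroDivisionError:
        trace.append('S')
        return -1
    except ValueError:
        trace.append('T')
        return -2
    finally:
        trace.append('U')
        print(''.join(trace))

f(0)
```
RSU

val=0 causes ZeroDivisionError, caught, finally prints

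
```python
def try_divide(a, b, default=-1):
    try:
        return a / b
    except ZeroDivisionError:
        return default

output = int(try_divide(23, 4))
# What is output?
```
5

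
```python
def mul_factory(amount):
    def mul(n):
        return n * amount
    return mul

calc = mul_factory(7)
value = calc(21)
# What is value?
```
147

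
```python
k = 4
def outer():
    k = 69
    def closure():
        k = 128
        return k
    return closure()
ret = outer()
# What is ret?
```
128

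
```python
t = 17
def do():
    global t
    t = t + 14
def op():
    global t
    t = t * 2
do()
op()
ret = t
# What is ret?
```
62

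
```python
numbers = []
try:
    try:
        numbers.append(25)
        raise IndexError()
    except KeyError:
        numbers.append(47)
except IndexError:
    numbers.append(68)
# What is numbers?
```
[25, 68]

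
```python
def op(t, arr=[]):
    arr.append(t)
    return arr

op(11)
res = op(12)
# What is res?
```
[11, 12]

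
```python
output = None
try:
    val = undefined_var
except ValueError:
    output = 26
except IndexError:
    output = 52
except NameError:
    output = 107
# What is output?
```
107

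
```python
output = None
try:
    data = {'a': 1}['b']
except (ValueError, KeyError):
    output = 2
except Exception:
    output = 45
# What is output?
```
2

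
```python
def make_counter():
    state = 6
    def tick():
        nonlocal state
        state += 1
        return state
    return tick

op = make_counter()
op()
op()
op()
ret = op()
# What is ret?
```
10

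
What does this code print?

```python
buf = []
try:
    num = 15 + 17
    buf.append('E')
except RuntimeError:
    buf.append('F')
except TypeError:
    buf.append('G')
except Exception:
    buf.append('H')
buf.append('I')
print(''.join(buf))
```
EI

No exception, try block completes normally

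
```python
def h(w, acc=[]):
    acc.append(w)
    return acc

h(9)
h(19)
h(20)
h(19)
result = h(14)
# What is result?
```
[9, 19, 20, 19, 14]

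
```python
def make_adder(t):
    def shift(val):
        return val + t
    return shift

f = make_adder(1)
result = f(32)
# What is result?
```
33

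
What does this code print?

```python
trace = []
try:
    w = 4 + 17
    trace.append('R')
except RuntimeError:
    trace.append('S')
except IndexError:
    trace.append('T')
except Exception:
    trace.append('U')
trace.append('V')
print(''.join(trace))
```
RV

No exception, try block completes normally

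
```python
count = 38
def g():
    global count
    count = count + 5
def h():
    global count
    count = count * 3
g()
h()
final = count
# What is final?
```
129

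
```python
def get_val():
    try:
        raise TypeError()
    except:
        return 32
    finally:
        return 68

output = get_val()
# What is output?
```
68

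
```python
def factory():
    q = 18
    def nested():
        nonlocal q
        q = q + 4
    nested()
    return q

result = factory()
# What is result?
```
22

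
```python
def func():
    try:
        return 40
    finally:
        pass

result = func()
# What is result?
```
40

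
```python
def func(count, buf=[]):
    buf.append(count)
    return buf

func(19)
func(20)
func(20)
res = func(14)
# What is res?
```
[19, 20, 20, 14]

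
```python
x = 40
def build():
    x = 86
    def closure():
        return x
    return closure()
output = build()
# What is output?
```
86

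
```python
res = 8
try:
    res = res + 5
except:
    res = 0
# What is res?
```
13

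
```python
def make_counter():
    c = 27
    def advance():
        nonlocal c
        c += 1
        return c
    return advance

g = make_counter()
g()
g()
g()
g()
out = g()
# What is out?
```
32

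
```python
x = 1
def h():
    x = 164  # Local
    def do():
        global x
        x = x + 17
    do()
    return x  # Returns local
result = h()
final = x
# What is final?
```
18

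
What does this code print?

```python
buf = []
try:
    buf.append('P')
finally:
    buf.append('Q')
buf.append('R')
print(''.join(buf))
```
PQR

try/finally without except, no exception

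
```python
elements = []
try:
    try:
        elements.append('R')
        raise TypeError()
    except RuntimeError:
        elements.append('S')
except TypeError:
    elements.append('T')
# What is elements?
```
['R', 'T']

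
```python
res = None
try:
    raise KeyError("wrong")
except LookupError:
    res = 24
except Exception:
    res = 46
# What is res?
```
24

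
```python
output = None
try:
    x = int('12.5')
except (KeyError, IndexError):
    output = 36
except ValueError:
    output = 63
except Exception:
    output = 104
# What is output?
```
63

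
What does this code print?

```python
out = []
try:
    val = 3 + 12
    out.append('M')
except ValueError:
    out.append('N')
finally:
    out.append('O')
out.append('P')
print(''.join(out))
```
MOP

finally runs after normal execution too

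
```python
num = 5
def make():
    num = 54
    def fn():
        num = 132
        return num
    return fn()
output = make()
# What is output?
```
132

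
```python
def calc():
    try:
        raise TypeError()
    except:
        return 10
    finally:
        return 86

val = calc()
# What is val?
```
86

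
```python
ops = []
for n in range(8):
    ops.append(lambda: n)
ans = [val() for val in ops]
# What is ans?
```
[7, 7, 7, 7, 7, 7, 7, 7]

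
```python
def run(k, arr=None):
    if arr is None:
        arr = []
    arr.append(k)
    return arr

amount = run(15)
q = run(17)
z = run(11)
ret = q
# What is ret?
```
[17]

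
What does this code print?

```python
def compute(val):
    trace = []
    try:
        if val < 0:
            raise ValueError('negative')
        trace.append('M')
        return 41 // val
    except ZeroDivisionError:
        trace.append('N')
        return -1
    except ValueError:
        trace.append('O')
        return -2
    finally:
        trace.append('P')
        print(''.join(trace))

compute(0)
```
MNP

val=0 causes ZeroDivisionError, caught, finally prints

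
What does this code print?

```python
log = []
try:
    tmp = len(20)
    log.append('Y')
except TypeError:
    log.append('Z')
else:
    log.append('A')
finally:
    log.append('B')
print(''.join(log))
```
ZB

Exception: except runs, else skipped, finally runs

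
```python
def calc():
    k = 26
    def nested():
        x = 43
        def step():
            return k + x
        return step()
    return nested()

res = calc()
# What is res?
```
69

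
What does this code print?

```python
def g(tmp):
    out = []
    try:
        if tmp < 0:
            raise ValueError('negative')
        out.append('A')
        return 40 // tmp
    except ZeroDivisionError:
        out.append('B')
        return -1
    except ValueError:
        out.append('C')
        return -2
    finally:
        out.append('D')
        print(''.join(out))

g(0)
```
ABD

tmp=0 causes ZeroDivisionError, caught, finally prints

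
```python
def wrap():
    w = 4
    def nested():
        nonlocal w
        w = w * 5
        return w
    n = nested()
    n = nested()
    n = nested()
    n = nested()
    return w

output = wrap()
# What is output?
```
2500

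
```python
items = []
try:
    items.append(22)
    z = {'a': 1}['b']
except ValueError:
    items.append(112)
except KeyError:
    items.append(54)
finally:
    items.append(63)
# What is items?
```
[22, 54, 63]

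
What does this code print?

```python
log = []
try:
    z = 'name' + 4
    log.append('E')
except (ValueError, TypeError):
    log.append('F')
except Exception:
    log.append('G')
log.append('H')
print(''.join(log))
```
FH

TypeError matches tuple containing it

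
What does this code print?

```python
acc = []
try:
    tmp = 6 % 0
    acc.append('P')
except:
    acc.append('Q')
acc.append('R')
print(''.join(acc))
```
QR

Exception raised in try, caught by bare except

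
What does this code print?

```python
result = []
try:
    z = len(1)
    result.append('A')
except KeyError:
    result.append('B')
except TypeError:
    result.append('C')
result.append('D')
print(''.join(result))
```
CD

TypeError is caught by its specific handler, not KeyError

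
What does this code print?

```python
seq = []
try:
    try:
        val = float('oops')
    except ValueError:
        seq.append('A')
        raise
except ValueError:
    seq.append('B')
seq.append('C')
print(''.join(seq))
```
ABC

raise without argument re-raises current exception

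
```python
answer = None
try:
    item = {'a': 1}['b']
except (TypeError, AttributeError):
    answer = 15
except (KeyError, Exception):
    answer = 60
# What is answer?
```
60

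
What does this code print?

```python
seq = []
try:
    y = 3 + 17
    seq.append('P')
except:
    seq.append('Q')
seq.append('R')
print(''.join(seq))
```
PR

No exception, try block completes normally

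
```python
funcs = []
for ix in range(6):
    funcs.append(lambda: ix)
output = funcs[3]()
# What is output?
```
5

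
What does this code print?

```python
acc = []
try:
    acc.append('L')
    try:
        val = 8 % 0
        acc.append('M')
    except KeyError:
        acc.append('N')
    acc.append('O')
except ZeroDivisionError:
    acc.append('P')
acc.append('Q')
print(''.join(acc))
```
LPQ

Inner handler doesn't match, propagates to outer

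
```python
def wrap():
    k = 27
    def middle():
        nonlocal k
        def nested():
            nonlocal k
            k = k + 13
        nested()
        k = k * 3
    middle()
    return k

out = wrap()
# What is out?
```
120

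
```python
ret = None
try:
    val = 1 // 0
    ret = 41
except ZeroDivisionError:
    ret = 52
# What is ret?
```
52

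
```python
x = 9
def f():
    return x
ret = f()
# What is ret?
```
9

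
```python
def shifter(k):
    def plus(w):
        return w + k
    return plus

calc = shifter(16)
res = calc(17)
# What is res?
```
33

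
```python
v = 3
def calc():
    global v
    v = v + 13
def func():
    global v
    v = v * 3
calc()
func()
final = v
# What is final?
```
48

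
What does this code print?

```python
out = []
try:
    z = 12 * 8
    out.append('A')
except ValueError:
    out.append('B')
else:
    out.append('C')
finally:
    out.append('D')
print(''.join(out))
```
ACD

else runs before finally when no exception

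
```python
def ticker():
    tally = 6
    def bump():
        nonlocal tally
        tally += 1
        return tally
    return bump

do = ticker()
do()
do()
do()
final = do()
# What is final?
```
10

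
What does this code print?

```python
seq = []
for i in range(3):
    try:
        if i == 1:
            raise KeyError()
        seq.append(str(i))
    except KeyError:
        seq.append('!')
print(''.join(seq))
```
0!2

Exception on i=1 caught, loop continues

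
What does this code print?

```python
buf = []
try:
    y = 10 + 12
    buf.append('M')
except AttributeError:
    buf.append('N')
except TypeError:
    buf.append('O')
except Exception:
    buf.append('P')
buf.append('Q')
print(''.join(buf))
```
MQ

No exception, try block completes normally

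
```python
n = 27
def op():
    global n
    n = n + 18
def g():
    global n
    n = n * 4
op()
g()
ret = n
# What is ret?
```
180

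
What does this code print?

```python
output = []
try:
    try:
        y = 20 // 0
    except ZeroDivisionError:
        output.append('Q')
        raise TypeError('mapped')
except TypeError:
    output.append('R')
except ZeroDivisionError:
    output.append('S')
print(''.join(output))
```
QR

New TypeError raised, caught by outer TypeError handler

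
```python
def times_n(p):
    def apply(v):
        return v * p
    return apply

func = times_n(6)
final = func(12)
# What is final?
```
72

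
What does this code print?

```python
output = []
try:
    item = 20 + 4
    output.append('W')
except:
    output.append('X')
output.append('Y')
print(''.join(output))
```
WY

No exception, try block completes normally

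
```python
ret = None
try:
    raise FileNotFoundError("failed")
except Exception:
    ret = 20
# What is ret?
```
20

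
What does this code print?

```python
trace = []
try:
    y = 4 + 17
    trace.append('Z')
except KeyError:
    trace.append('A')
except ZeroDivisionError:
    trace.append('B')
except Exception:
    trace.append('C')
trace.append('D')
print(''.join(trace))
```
ZD

No exception, try block completes normally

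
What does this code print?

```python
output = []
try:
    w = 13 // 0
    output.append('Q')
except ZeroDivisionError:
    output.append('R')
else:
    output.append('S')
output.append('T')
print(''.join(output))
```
RT

else block skipped when exception is caught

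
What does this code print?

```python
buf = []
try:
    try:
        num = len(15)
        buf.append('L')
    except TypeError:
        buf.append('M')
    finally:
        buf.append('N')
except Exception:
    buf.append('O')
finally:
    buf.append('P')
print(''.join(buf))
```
MNP

Both finally blocks run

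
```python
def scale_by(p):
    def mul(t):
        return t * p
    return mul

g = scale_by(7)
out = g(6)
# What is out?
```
42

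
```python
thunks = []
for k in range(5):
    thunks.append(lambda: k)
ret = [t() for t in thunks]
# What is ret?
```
[4, 4, 4, 4, 4]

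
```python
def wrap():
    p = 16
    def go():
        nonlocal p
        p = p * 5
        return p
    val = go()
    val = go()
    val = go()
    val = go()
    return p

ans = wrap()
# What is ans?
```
10000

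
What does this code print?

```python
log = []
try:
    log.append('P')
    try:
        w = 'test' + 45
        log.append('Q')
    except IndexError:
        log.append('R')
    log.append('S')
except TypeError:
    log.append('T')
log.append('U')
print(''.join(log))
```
PTU

Inner handler doesn't match, propagates to outer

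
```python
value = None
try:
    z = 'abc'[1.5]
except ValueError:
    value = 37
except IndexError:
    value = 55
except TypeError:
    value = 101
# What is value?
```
101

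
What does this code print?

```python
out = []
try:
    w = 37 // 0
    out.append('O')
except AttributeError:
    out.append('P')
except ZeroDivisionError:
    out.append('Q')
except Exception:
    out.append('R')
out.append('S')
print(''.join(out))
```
QS

ZeroDivisionError matches before generic Exception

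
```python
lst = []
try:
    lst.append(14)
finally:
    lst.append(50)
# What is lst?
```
[14, 50]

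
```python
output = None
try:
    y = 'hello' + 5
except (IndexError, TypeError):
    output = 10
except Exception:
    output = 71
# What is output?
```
10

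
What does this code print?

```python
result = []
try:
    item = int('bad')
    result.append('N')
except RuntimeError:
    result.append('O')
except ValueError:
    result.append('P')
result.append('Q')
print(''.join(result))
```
PQ

ValueError is caught by its specific handler, not RuntimeError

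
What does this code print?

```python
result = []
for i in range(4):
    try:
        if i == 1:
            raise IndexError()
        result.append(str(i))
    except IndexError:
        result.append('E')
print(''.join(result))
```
0E23

Exception on i=1 caught, loop continues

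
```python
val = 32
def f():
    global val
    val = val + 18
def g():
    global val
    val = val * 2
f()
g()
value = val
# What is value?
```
100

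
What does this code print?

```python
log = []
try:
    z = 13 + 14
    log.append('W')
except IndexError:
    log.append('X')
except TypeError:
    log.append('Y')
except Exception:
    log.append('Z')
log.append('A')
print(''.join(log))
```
WA

No exception, try block completes normally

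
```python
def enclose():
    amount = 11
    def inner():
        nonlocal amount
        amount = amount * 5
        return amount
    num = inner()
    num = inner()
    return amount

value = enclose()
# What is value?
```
275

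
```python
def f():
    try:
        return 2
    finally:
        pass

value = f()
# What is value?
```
2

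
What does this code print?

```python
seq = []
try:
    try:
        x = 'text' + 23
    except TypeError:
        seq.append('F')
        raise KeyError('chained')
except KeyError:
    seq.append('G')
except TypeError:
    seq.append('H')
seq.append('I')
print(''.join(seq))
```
FGI

KeyError raised and caught, original TypeError not re-raised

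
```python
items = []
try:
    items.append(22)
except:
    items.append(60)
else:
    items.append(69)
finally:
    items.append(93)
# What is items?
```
[22, 69, 93]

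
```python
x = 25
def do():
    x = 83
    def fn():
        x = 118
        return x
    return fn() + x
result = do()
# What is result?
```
201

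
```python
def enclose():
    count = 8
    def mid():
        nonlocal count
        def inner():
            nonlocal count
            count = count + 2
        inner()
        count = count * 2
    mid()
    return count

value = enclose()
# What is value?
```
20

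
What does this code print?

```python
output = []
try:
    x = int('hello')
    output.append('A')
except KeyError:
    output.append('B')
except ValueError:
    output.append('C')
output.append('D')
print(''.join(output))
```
CD

ValueError is caught by its specific handler, not KeyError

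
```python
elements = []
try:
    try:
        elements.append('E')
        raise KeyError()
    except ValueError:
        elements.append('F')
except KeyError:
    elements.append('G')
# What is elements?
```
['E', 'G']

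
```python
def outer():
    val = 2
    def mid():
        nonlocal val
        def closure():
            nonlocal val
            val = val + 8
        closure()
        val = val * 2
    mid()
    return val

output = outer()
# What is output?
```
20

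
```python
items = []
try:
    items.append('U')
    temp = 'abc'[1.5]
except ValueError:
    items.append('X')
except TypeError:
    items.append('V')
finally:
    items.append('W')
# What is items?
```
['U', 'V', 'W']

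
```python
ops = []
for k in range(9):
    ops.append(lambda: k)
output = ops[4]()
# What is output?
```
8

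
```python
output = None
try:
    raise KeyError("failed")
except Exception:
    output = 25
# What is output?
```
25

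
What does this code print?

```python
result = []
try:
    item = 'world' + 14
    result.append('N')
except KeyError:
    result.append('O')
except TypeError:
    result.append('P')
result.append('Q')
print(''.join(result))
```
PQ

TypeError is caught by its specific handler, not KeyError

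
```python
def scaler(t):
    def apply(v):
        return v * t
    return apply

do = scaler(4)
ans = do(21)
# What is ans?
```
84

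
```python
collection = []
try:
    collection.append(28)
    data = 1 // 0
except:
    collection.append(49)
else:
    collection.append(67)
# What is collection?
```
[28, 49]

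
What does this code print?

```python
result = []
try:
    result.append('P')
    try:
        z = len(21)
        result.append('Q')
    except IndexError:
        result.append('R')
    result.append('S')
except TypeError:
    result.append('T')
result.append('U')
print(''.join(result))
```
PTU

Inner handler doesn't match, propagates to outer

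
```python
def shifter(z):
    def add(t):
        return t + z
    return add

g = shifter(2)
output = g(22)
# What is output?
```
24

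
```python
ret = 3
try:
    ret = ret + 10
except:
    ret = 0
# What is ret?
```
13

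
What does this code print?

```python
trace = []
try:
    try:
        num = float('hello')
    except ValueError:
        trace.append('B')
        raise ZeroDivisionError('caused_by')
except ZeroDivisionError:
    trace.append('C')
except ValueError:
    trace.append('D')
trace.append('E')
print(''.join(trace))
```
BCE

ZeroDivisionError raised and caught, original ValueError not re-raised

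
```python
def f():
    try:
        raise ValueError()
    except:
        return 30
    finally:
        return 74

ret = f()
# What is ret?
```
74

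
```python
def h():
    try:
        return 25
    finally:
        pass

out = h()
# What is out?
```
25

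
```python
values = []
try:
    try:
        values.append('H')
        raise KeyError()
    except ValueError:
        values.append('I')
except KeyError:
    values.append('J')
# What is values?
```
['H', 'J']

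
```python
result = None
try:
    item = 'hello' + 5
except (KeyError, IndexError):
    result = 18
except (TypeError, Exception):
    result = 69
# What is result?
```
69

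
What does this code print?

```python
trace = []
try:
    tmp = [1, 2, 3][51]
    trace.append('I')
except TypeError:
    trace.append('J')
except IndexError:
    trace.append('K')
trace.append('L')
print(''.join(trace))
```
KL

IndexError is caught by its specific handler, not TypeError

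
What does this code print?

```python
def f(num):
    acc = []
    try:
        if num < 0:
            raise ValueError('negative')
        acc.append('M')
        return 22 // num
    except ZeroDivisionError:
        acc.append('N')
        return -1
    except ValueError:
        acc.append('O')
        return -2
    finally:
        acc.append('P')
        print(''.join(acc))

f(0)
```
MNP

num=0 causes ZeroDivisionError, caught, finally prints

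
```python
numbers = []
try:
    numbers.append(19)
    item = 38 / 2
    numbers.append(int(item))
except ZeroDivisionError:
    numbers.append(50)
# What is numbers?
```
[19, 19]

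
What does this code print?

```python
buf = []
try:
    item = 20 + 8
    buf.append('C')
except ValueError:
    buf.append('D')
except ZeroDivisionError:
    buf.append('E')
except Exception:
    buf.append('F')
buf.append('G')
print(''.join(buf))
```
CG

No exception, try block completes normally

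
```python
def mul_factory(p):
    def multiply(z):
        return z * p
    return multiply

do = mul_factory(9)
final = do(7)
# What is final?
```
63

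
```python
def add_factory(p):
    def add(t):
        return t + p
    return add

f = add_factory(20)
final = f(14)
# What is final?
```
34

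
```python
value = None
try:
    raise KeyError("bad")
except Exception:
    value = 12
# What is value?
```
12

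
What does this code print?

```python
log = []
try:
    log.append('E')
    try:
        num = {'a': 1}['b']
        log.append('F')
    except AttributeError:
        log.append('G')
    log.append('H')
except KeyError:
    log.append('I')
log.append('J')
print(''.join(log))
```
EIJ

Inner handler doesn't match, propagates to outer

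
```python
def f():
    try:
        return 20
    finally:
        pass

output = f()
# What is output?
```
20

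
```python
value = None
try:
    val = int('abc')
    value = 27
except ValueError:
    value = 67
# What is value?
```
67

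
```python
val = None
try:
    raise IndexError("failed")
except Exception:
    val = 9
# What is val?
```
9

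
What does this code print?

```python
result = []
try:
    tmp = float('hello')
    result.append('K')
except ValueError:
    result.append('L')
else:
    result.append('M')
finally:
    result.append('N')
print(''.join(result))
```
LN

Exception: except runs, else skipped, finally runs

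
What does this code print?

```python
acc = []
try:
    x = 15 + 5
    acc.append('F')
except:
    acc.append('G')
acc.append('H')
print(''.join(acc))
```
FH

No exception, try block completes normally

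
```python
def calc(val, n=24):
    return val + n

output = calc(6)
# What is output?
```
30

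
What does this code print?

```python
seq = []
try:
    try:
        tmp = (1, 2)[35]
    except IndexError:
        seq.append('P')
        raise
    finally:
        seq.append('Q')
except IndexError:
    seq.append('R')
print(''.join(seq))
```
PQR

finally runs before re-raised exception propagates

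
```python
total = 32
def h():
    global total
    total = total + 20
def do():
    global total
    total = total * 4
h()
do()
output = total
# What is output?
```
208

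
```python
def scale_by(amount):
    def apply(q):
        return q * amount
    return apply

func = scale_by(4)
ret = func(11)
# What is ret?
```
44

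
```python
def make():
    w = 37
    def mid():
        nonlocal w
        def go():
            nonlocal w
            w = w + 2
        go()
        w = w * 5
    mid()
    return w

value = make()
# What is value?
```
195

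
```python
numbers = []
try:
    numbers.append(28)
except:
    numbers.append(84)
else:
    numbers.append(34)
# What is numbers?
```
[28, 34]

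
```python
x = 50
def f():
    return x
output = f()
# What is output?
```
50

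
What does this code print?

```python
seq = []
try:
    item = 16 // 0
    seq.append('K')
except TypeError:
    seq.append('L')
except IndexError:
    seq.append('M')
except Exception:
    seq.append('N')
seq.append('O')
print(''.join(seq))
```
NO

ZeroDivisionError not specifically caught, falls to Exception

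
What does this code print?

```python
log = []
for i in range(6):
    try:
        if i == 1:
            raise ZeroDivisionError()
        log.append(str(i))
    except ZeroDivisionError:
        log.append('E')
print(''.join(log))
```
0E2345

Exception on i=1 caught, loop continues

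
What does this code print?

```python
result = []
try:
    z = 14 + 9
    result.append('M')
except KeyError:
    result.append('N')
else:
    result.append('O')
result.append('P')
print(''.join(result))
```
MOP

else block runs when no exception occurs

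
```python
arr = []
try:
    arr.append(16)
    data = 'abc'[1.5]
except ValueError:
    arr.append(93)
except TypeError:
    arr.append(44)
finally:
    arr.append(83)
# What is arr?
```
[16, 44, 83]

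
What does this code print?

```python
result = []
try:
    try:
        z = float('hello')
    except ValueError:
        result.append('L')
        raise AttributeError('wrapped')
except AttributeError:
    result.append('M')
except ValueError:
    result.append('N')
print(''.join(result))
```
LM

New AttributeError raised, caught by outer AttributeError handler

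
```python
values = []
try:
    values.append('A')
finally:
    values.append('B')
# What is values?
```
['A', 'B']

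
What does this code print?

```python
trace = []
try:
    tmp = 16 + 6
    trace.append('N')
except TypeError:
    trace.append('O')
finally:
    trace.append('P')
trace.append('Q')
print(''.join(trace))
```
NPQ

finally runs after normal execution too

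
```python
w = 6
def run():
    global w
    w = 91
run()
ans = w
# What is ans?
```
91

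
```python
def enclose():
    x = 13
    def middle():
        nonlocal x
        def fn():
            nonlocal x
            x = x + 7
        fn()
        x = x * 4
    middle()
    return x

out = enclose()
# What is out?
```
80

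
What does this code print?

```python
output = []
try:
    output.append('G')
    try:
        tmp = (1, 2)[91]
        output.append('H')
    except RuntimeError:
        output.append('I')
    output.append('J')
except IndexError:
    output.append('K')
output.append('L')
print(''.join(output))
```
GKL

Inner handler doesn't match, propagates to outer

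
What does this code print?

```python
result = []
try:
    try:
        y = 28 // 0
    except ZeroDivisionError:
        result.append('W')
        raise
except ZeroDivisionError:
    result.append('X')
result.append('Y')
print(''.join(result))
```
WXY

raise without argument re-raises current exception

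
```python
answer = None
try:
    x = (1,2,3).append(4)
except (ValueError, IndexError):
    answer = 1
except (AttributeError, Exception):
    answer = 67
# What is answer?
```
67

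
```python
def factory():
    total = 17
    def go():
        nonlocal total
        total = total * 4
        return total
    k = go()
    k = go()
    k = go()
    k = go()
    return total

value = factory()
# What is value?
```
4352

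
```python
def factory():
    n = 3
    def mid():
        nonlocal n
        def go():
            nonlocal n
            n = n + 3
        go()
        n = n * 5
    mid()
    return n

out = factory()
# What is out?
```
30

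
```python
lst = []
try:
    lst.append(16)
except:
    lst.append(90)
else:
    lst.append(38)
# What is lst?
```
[16, 38]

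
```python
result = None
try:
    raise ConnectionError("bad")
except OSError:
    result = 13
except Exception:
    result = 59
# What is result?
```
13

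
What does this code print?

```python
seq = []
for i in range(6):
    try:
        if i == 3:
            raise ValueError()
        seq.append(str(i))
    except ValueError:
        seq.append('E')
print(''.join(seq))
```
012E45

Exception on i=3 caught, loop continues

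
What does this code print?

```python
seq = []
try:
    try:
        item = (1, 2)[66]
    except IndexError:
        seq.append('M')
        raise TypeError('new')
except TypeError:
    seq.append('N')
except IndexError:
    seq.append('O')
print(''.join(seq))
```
MN

New TypeError raised, caught by outer TypeError handler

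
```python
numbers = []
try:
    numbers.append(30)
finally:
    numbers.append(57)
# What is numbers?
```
[30, 57]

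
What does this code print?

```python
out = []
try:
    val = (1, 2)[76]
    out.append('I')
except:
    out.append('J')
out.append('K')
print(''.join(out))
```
JK

Exception raised in try, caught by bare except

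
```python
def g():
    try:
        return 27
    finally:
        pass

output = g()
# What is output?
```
27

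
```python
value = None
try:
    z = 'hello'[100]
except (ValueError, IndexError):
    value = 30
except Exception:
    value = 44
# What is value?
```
30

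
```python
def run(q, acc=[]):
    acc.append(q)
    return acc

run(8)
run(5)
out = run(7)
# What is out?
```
[8, 5, 7]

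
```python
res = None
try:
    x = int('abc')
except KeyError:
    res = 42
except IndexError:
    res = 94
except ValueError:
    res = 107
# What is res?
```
107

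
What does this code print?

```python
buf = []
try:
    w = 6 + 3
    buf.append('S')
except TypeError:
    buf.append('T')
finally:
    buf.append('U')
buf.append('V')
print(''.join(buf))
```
SUV

finally runs after normal execution too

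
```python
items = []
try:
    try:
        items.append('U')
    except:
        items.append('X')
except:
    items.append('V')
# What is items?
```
['U']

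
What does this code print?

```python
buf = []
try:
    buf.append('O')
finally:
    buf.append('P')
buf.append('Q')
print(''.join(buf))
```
OPQ

try/finally without except, no exception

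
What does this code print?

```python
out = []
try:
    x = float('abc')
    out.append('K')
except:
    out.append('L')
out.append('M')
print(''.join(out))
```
LM

Exception raised in try, caught by bare except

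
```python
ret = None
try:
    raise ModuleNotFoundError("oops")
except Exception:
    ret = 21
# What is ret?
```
21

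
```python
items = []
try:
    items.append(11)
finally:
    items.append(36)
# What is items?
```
[11, 36]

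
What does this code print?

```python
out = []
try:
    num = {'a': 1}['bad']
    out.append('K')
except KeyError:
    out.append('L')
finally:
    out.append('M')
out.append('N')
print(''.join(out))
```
LMN

finally always runs, even after exception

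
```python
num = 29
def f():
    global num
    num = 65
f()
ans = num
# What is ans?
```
65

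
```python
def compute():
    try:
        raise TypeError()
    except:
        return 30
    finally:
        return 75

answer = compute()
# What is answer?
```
75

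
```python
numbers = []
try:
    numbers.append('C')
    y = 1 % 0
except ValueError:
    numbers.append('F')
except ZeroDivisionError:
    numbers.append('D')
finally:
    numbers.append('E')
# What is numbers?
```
['C', 'D', 'E']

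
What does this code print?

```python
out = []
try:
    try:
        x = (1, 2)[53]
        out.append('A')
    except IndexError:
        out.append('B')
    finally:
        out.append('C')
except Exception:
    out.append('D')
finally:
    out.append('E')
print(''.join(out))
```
BCE

Both finally blocks run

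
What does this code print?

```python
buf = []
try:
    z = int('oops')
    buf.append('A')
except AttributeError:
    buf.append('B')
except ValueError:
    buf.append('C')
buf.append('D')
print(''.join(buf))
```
CD

ValueError is caught by its specific handler, not AttributeError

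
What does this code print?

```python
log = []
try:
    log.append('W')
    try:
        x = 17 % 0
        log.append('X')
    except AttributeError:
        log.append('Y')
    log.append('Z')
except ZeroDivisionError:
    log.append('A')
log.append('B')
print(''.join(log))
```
WAB

Inner handler doesn't match, propagates to outer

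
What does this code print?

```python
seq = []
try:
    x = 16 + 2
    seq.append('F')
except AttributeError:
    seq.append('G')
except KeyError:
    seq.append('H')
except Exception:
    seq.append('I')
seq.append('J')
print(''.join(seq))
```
FJ

No exception, try block completes normally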